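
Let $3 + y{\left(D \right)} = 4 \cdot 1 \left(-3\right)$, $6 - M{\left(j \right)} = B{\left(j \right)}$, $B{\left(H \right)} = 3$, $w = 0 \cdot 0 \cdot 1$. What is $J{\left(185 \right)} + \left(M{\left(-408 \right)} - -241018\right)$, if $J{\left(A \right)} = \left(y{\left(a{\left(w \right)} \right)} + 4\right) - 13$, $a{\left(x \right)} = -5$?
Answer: $240997$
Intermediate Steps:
$w = 0$ ($w = 0 \cdot 1 = 0$)
$M{\left(j \right)} = 3$ ($M{\left(j \right)} = 6 - 3 = 3$)
$y{\left(D \right)} = -15$ ($y{\left(D \right)} = -3 + 4 \cdot 1 \left(-3\right) = -3 + 4 \left(-3\right) = -3 - 12 = -15$)
$J{\left(A \right)} = -24$ ($J{\left(A \right)} = \left(-15 + 4\right) - 13 = -11 - 13 = -24$)
$J{\left(185 \right)} + \left(M{\left(-408 \right)} - -241018\right) = -24 + \left(3 - -241018\right) = -24 + \left(3 + 241018\right) = -24 + 241021 = 240997$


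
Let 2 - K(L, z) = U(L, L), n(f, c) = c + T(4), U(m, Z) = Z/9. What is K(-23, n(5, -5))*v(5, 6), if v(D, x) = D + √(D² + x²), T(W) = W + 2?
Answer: 205/9 + 41*√61/9 ≈ 58.358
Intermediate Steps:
T(W) = 2 + W
U(m, Z) = Z/9 (U(m, Z) = Z*(⅑) = Z/9)
n(f, c) = 6 + c (n(f, c) = c + (2 + 4) = c + 6 = 6 + c)
K(L, z) = 2 - L/9
K(-23, n(5, -5))*v(5, 6) = (2 - ⅑*(-23))*(5 + √(5² + 6²)) = (2 + 23/9)*(5 + √(25 + 36)) = 41*(5 + √61)/9 = 205/9 + 41*√61/9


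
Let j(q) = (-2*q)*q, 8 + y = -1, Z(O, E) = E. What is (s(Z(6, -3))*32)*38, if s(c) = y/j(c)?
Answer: 608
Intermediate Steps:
y = -9 (y = -8 - 1 = -9)
j(q) = -2*q**2
s(c) = 9/(2*c**2) (s(c) = -9*(-1/(2*c**2)) = -(-9)/(2*c**2) = 9/(2*c**2))
(s(Z(6, -3))*32)*38 = (((9/2)/(-3)**2)*32)*38 = (((9/2)*(1/9))*32)*38 = ((1/2)*32)*38 = 16*38 = 608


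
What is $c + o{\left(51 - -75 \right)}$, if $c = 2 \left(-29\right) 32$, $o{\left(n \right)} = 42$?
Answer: $-1814$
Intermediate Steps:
$c = -1856$ ($c = \left(-58\right) 32 = -1856$)
$c + o{\left(51 - -75 \right)} = -1856 + 42 = -1814$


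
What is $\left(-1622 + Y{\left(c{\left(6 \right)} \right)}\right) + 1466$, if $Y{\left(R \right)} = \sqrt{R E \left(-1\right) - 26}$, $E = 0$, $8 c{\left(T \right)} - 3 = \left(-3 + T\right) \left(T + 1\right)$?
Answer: $-156 + i \sqrt{26} \approx -156.0 + 5.099 i$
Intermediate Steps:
$c{\left(T \right)} = \frac{3}{8} + \frac{\left(1 + T\right) \left(-3 + T\right)}{8}$ ($c{\left(T \right)} = \frac{3}{8} + \frac{\left(-3 + T\right) \left(T + 1\right)}{8} = \frac{3}{8} + \frac{\left(-3 + T\right) \left(1 + T\right)}{8} = \frac{3}{8} + \frac{\left(1 + T\right) \left(-3 + T\right)}{8}$)
$Y{\left(R \right)} = i \sqrt{26}$ ($Y{\left(R \right)} = \sqrt{R 0 \left(-1\right) - 26} = \sqrt{0 \left(-1\right) - 26} = \sqrt{0 - 26} = \sqrt{-26} = i \sqrt{26}$)
$\left(-1622 + Y{\left(c{\left(6 \right)} \right)}\right) + 1466 = \left(-1622 + i \sqrt{26}\right) + 1466 = -156 + i \sqrt{26}$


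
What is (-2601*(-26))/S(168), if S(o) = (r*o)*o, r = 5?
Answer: 3757/7840 ≈ 0.47921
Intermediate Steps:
S(o) = 5*o² (S(o) = (5*o)*o = 5*o²)
(-2601*(-26))/S(168) = (-2601*(-26))/((5*168²)) = 67626/((5*28224)) = 67626/141120 = 67626*(1/141120) = 3757/7840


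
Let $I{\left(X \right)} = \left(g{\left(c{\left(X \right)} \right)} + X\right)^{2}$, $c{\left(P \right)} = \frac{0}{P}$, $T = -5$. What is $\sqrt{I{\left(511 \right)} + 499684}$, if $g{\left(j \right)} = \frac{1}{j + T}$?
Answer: $\frac{2 \sqrt{4753754}}{5} \approx 872.12$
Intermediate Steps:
$c{\left(P \right)} = 0$
$g{\left(j \right)} = \frac{1}{-5 + j}$ ($g{\left(j \right)} = \frac{1}{j - 5} = \frac{1}{-5 + j}$)
$I{\left(X \right)} = \left(- \frac{1}{5} + X\right)^{2}$ ($I{\left(X \right)} = \left(\frac{1}{-5 + 0} + X\right)^{2} = \left(\frac{1}{-5} + X\right)^{2} = \left(- \frac{1}{5} + X\right)^{2}$)
$\sqrt{I{\left(511 \right)} + 499684} = \sqrt{\frac{\left(-1 + 5 \cdot 511\right)^{2}}{25} + 499684} = \sqrt{\frac{\left(-1 + 2555\right)^{2}}{25} + 499684} = \sqrt{\frac{2554^{2}}{25} + 499684} = \sqrt{\frac{1}{25} \cdot 6522916 + 499684} = \sqrt{\frac{6522916}{25} + 499684} = \sqrt{\frac{19015016}{25}} = \frac{2 \sqrt{4753754}}{5}$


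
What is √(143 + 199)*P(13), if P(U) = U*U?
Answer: 507*√38 ≈ 3125.4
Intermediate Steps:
P(U) = U²
√(143 + 199)*P(13) = √(143 + 199)*13² = √342*169 = (3*√38)*169 = 507*√38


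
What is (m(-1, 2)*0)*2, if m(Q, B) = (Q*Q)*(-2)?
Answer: 0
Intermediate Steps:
m(Q, B) = -2*Q**2 (m(Q, B) = Q**2*(-2) = -2*Q**2)
(m(-1, 2)*0)*2 = (-2*(-1)**2*0)*2 = (-2*1*0)*2 = -2*0*2 = 0*2 = 0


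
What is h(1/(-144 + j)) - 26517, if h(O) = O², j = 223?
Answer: -165492596/6241 ≈ -26517.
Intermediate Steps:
h(1/(-144 + j)) - 26517 = (1/(-144 + 223))² - 26517 = (1/79)² - 26517 = 1/6241 - 26517 = -165492596/6241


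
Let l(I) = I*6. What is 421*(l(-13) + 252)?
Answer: 73254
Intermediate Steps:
l(I) = 6*I
421*(l(-13) + 252) = 421*(6*(-13) + 252) = 421*(-78 + 252) = 421*174 = 73254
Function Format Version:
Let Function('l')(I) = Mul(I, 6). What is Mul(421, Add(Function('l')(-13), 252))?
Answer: 73254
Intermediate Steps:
Function('l')(I) = Mul(6, I)
Mul(421, Add(Function('l')(-13), 252)) = Mul(421, Add(Mul(6, -13), 252)) = Mul(421, Add(-78, 252)) = Mul(421, 174) = 73254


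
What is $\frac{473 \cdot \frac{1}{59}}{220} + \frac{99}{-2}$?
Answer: $- \frac{58367}{1180} \approx -49.464$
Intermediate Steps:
$\frac{473 \cdot \frac{1}{59}}{220} + \frac{99}{-2} = 473 \cdot \frac{1}{59} \cdot \frac{1}{220} + 99 \left(- \frac{1}{2}\right) = \frac{473}{59} \cdot \frac{1}{220} - \frac{99}{2} = \frac{43}{1180} - \frac{99}{2} = - \frac{58367}{1180}$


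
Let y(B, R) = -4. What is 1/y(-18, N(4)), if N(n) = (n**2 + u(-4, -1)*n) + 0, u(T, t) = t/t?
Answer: -1/4 ≈ -0.25000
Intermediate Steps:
u(T, t) = 1
N(n) = n + n**2 (N(n) = (n**2 + 1*n) + 0 = (n**2 + n) + 0 = (n + n**2) + 0 = n + n**2)
1/y(-18, N(4)) = 1/(-4) = -1/4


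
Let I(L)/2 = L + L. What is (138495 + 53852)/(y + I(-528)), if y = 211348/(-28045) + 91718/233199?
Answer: -1257962066246385/13859333207902 ≈ -90.766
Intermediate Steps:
I(L) = 4*L (I(L) = 2*(L + L) = 2*(2*L) = 4*L)
y = -46713910942/6540065955 (y = 211348*(-1/28045) + 91718*(1/233199) = -211348/28045 + 91718/233199 = -46713910942/6540065955 ≈ -7.1427)
(138495 + 53852)/(y + I(-528)) = (138495 + 53852)/(-46713910942/6540065955 + 4*(-528)) = 192347/(-46713910942/6540065955 - 2112) = 192347/(-13859333207902/6540065955) = 192347*(-6540065955/13859333207902) = -1257962066246385/13859333207902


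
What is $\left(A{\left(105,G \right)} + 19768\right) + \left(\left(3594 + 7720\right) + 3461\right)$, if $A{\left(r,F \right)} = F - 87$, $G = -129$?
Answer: $34327$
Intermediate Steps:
$A{\left(r,F \right)} = -87 + F$
$\left(A{\left(105,G \right)} + 19768\right) + \left(\left(3594 + 7720\right) + 3461\right) = \left(\left(-87 - 129\right) + 19768\right) + \left(\left(3594 + 7720\right) + 3461\right) = \left(-216 + 19768\right) + \left(11314 + 3461\right) = 19552 + 14775 = 34327$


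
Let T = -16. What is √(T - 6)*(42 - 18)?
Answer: 24*I*√22 ≈ 112.57*I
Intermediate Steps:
√(T - 6)*(42 - 18) = √(-16 - 6)*(42 - 18) = √(-22)*24 = (I*√22)*24 = 24*I*√22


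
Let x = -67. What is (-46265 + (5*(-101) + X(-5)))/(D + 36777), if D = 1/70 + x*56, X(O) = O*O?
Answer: -3272150/2311751 ≈ -1.4154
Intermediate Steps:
X(O) = O²
D = -262639/70 (D = 1/70 - 67*56 = 1/70 - 3752 = -262639/70 ≈ -3752.0)
(-46265 + (5*(-101) + X(-5)))/(D + 36777) = (-46265 + (5*(-101) + (-5)²))/(-262639/70 + 36777) = (-46265 + (-505 + 25))/(2311751/70) = (-46265 - 480)*(70/2311751) = -46745*70/2311751 = -3272150/2311751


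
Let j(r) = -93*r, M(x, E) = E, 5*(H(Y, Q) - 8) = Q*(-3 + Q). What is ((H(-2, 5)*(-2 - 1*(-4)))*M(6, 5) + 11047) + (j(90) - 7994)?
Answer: -5217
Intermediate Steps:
H(Y, Q) = 8 + Q*(-3 + Q)/5 (H(Y, Q) = 8 + (Q*(-3 + Q))/5 = 8 + Q*(-3 + Q)/5)
((H(-2, 5)*(-2 - 1*(-4)))*M(6, 5) + 11047) + (j(90) - 7994) = (((8 - ⅗*5 + (⅕)*5²)*(-2 - 1*(-4)))*5 + 11047) + (-93*90 - 7994) = (((8 - 3 + (⅕)*25)*(-2 + 4))*5 + 11047) + (-8370 - 7994) = (((8 - 3 + 5)*2)*5 + 11047) - 16364 = ((10*2)*5 + 11047) - 16364 = (20*5 + 11047) - 16364 = (100 + 11047) - 16364 = 11147 - 16364 = -5217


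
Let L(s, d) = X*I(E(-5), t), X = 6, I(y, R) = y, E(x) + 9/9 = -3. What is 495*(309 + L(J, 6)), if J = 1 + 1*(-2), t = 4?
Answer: 141075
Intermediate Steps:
E(x) = -4 (E(x) = -1 - 3 = -4)
J = -1 (J = 1 - 2 = -1)
L(s, d) = -24 (L(s, d) = 6*(-4) = -24)
495*(309 + L(J, 6)) = 495*(309 - 24) = 495*285 = 141075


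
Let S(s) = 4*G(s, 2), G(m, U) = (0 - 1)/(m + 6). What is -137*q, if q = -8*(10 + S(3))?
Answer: 94256/9 ≈ 10473.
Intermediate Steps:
G(m, U) = -1/(6 + m)
S(s) = -4/(6 + s) (S(s) = 4*(-1/(6 + s)) = -4/(6 + s))
q = -688/9 (q = -8*(10 - 4/(6 + 3)) = -8*(10 - 4/9) = -8*86/9 = -688/9 ≈ -76.444)
-137*q = -137*(-688/9) = 94256/9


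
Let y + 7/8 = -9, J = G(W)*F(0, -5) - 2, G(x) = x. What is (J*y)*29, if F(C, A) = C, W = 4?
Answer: 2291/4 ≈ 572.75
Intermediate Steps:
J = -2 (J = 4*0 - 2 = 0 - 2 = -2)
y = -79/8 (y = -7/8 - 9 = -79/8 ≈ -9.8750)
(J*y)*29 = -2*(-79/8)*29 = (79/4)*29 = 2291/4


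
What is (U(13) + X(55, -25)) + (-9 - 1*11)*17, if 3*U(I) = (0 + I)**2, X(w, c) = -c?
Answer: -776/3 ≈ -258.67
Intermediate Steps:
U(I) = I**2/3 (U(I) = (0 + I)**2/3 = I**2/3)
(U(13) + X(55, -25)) + (-9 - 1*11)*17 = ((1/3)*13**2 - 1*(-25)) + (-9 - 1*11)*17 = ((1/3)*169 + 25) + (-9 - 11)*17 = (169/3 + 25) - 20*17 = 244/3 - 340 = -776/3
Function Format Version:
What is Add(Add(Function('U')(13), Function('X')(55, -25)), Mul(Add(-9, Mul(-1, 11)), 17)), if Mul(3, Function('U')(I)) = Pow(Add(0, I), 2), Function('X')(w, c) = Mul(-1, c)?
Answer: Rational(-776, 3) ≈ -258.67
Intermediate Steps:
Function('U')(I) = Mul(Rational(1, 3), Pow(I, 2)) (Function('U')(I) = Mul(Rational(1, 3), Pow(Add(0, I), 2)) = Mul(Rational(1, 3), Pow(I, 2)))
Add(Add(Function('U')(13), Function('X')(55, -25)), Mul(Add(-9, Mul(-1, 11)), 17)) = Add(Add(Mul(Rational(1, 3), Pow(13, 2)), Mul(-1, -25)), Mul(Add(-9, Mul(-1, 11)), 17)) = Add(Add(Mul(Rational(1, 3), 169), 25), Mul(Add(-9, -11), 17)) = Add(Add(Rational(169, 3), 25), Mul(-20, 17)) = Add(Rational(244, 3), -340) = Rational(-776, 3)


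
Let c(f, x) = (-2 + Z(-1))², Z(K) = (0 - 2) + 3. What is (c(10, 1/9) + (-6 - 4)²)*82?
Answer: 8282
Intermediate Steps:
Z(K) = 1 (Z(K) = -2 + 3 = 1)
c(f, x) = 1 (c(f, x) = (-2 + 1)² = (-1)² = 1)
(c(10, 1/9) + (-6 - 4)²)*82 = (1 + (-6 - 4)²)*82 = (1 + (-10)²)*82 = (1 + 100)*82 = 101*82 = 8282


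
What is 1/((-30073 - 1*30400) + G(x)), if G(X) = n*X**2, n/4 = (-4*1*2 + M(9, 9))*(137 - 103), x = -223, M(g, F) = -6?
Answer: -1/94744489 ≈ -1.0555e-8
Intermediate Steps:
n = -1904 (n = 4*((-4*1*2 - 6)*(137 - 103)) = 4*((-4*2 - 6)*34) = 4*((-8 - 6)*34) = 4*(-14*34) = 4*(-476) = -1904)
G(X) = -1904*X**2
1/((-30073 - 1*30400) + G(x)) = 1/((-30073 - 1*30400) - 1904*(-223)**2) = 1/((-30073 - 30400) - 1904*49729) = 1/(-60473 - 94684016) = 1/(-94744489) = -1/94744489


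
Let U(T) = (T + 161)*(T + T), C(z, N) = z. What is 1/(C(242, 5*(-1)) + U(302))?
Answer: 1/279894 ≈ 3.5728e-6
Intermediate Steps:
U(T) = 2*T*(161 + T) (U(T) = (161 + T)*(2*T) = 2*T*(161 + T))
1/(C(242, 5*(-1)) + U(302)) = 1/(242 + 2*302*(161 + 302)) = 1/(242 + 2*302*463) = 1/(242 + 279652) = 1/279894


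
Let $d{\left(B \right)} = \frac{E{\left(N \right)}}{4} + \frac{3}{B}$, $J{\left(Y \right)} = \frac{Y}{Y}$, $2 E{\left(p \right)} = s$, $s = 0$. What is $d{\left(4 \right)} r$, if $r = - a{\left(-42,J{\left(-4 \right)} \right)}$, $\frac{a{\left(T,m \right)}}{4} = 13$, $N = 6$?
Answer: $-39$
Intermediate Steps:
$E{\left(p \right)} = 0$ ($E{\left(p \right)} = \frac{1}{2} \cdot 0 = 0$)
$J{\left(Y \right)} = 1$
$a{\left(T,m \right)} = 52$ ($a{\left(T,m \right)} = 4 \cdot 13 = 52$)
$d{\left(B \right)} = \frac{3}{B}$ ($d{\left(B \right)} = \frac{0}{4} + \frac{3}{B} = 0 \cdot \frac{1}{4} + \frac{3}{B} = 0 + \frac{3}{B} = \frac{3}{B}$)
$r = -52$ ($r = \left(-1\right) 52 = -52$)
$d{\left(4 \right)} r = \frac{3}{4} \left(-52\right) = -39$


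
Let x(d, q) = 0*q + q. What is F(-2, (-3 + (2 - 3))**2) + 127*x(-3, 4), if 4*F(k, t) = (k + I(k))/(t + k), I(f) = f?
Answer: 7111/14 ≈ 507.93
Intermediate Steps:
x(d, q) = q (x(d, q) = 0 + q = q)
F(k, t) = k/(2*(k + t)) (F(k, t) = ((k + k)/(t + k))/4 = ((2*k)/(k + t))/4 = (2*k/(k + t))/4 = k/(2*(k + t)))
F(-2, (-3 + (2 - 3))**2) + 127*x(-3, 4) = (1/2)*(-2)/(-2 + (-3 + (2 - 3))**2) + 127*4 = (1/2)*(-2)/(-2 + (-3 - 1)**2) + 508 = (1/2)*(-2)/(-2 + (-4)**2) + 508 = (1/2)*(-2)/(-2 + 16) + 508 = (1/2)*(-2)/14 + 508 = (1/2)*(-2)*(1/14) + 508 = -1/14 + 508 = 7111/14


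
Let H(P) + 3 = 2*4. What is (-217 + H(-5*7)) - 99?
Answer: -311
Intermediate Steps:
H(P) = 5 (H(P) = -3 + 2*4 = -3 + 8 = 5)
(-217 + H(-5*7)) - 99 = (-217 + 5) - 99 = -212 - 99 = -311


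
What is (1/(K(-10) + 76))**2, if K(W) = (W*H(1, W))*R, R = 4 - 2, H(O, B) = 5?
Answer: 1/576 ≈ 0.0017361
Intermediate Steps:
R = 2
K(W) = 10*W (K(W) = (W*5)*2 = (5*W)*2 = 10*W)
(1/(K(-10) + 76))**2 = (1/(10*(-10) + 76))**2 = (1/(-100 + 76))**2 = (1/(-24))**2 = (-1/24)**2 = 1/576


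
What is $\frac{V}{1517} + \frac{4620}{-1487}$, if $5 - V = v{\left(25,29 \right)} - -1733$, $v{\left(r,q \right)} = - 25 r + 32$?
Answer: $- \frac{8696285}{2255779} \approx -3.8551$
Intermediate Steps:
$v{\left(r,q \right)} = 32 - 25 r$
$V = -1135$ ($V = 5 - \left(\left(32 - 625\right) - -1733\right) = 5 - \left(\left(32 - 625\right) + 1733\right) = 5 - \left(-593 + 1733\right) = 5 - 1140 = -1135$)
$\frac{V}{1517} + \frac{4620}{-1487} = - \frac{1135}{1517} + \frac{4620}{-1487} = \left(-1135\right) \frac{1}{1517} + 4620 \left(- \frac{1}{1487}\right) = - \frac{1135}{1517} - \frac{4620}{1487} = - \frac{8696285}{2255779}$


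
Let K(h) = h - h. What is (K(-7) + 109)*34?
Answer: 3706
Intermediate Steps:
K(h) = 0
(K(-7) + 109)*34 = (0 + 109)*34 = 109*34 = 3706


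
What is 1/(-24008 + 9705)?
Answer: -1/14303 ≈ -6.9915e-5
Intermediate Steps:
1/(-24008 + 9705) = 1/(-14303) = -1/14303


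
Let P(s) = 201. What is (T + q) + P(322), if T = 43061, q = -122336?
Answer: -79074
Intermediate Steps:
(T + q) + P(322) = (43061 - 122336) + 201 = -79275 + 201 = -79074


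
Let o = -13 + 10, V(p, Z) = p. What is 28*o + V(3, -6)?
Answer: -81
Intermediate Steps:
o = -3
28*o + V(3, -6) = 28*(-3) + 3 = -84 + 3 = -81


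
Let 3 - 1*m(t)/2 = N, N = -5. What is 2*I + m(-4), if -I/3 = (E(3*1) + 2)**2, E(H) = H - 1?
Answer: -80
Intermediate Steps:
E(H) = -1 + H
I = -48 (I = -3*((-1 + 3*1) + 2)**2 = -3*((-1 + 3) + 2)**2 = -3*(2 + 2)**2 = -3*4**2 = -3*16 = -48)
m(t) = 16 (m(t) = 6 - 2*(-5) = 6 + 10 = 16)
2*I + m(-4) = 2*(-48) + 16 = -96 + 16 = -80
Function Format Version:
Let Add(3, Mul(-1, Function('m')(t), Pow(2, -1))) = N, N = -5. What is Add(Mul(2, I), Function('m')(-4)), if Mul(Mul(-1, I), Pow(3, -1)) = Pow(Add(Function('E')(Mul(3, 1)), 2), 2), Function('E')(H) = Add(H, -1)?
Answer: -80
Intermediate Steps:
Function('E')(H) = Add(-1, H)
I = -48 (I = Mul(-3, Pow(Add(Add(-1, Mul(3, 1)), 2), 2)) = Mul(-3, Pow(Add(Add(-1, 3), 2), 2)) = Mul(-3, Pow(Add(2, 2), 2)) = Mul(-3, Pow(4, 2)) = Mul(-3, 16) = -48)
Function('m')(t) = 16 (Function('m')(t) = Add(6, Mul(-2, -5)) = Add(6, 10) = 16)
Add(Mul(2, I), Function('m')(-4)) = Add(Mul(2, -48), 16) = Add(-96, 16) = -80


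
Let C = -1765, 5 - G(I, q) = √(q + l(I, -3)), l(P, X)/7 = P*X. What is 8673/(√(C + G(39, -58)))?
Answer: 8673/√(-1760 - I*√877) ≈ 1.739 + 206.71*I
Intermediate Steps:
l(P, X) = 7*P*X (l(P, X) = 7*(P*X) = 7*P*X)
G(I, q) = 5 - √(q - 21*I) (G(I, q) = 5 - √(q + 7*I*(-3)) = 5 - √(q - 21*I))
8673/(√(C + G(39, -58))) = 8673/(√(-1765 + (5 - √(-58 - 21*39)))) = 8673/(√(-1765 + (5 - √(-58 - 819)))) = 8673/(√(-1765 + (5 - √(-877)))) = 8673/(√(-1765 + (5 - I*√877))) = 8673/(√(-1760 - I*√877)) = 8673/√(-1760 - I*√877)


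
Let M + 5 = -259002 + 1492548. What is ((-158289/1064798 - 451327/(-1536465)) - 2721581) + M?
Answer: -2614898167480069/1757276970 ≈ -1.4880e+6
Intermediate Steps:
M = 1233541 (M = -5 + (-259002 + 1492548) = -5 + 1233546 = 1233541)
((-158289/1064798 - 451327/(-1536465)) - 2721581) + M = ((-158289/1064798 - 451327/(-1536465)) - 2721581) + 1233541 = ((-158289*1/1064798 - 451327*(-1/1536465)) - 2721581) + 1233541 = ((-8331/56042 + 451327/1536465) - 2721581) + 1233541 = (254958731/1757276970 - 2721581) + 1233541 = -4782571358330839/1757276970 + 1233541 = -2614898167480069/1757276970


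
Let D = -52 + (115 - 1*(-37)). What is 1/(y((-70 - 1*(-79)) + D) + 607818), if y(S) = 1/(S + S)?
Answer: 218/132504325 ≈ 1.6452e-6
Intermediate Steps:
D = 100 (D = -52 + (115 + 37) = -52 + 152 = 100)
y(S) = 1/(2*S)
1/(y((-70 - 1*(-79)) + D) + 607818) = 1/(1/(2*((-70 - 1*(-79)) + 100)) + 607818) = 1/(1/(2*((-70 + 79) + 100)) + 607818) = 1/(1/(2*(9 + 100)) + 607818) = 1/((1/2)/109 + 607818) = 1/((1/2)*(1/109) + 607818) = 1/(1/218 + 607818) = 1/(132504325/218) = 218/132504325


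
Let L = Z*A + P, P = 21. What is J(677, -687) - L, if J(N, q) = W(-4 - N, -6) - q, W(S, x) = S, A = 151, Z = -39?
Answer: 5874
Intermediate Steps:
J(N, q) = -4 - N - q (J(N, q) = (-4 - N) - q = -4 - N - q)
L = -5868 (L = -39*151 + 21 = -5889 + 21 = -5868)
J(677, -687) - L = (-4 - 1*677 - 1*(-687)) - 1*(-5868) = (-4 - 677 + 687) + 5868 = 6 + 5868 = 5874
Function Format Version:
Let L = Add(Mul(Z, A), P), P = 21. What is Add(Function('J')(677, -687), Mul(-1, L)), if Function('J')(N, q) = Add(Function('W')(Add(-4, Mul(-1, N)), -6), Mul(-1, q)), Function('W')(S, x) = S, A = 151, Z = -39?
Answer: 5874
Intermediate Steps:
Function('J')(N, q) = Add(-4, Mul(-1, N), Mul(-1, q)) (Function('J')(N, q) = Add(Add(-4, Mul(-1, N)), Mul(-1, q)) = Add(-4, Mul(-1, N), Mul(-1, q)))
L = -5868 (L = Add(Mul(-39, 151), 21) = Add(-5889, 21) = -5868)
Add(Function('J')(677, -687), Mul(-1, L)) = Add(Add(-4, Mul(-1, 677), Mul(-1, -687)), Mul(-1, -5868)) = Add(Add(-4, -677, 687), 5868) = Add(6, 5868) = 5874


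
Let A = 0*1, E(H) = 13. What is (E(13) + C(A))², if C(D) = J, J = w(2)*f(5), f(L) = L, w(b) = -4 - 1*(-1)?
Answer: 4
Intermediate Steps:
w(b) = -3 (w(b) = -4 + 1 = -3)
A = 0
J = -15 (J = -3*5 = -15)
C(D) = -15
(E(13) + C(A))² = (13 - 15)² = (-2)² = 4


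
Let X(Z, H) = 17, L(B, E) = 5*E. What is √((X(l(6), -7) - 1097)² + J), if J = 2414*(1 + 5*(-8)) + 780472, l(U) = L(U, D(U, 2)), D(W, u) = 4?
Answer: √1852726 ≈ 1361.1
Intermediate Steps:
l(U) = 20 (l(U) = 5*4 = 20)
J = 686326 (J = 2414*(1 - 40) + 780472 = 2414*(-39) + 780472 = -94146 + 780472 = 686326)
√((X(l(6), -7) - 1097)² + J) = √((17 - 1097)² + 686326) = √((-1080)² + 686326) = √(1166400 + 686326) = √1852726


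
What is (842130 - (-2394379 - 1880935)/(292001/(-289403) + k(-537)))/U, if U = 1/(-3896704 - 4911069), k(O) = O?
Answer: -571992374499691504957/77850706 ≈ -7.3473e+12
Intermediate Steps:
U = -1/8807773 (U = 1/(-8807773) = -1/8807773 ≈ -1.1354e-7)
(842130 - (-2394379 - 1880935)/(292001/(-289403) + k(-537)))/U = (842130 - (-2394379 - 1880935)/(292001/(-289403) - 537))/(-1/8807773) = (842130 - (-4275314)/(292001*(-1/289403) - 537))*(-8807773) = (842130 - (-4275314)/(-292001/289403 - 537))*(-8807773) = (842130 - (-4275314)/(-155701412/289403))*(-8807773) = (842130 - (-4275314)*(-289403)/155701412)*(-8807773) = (842130 - 1*618644348771/77850706)*(-8807773) = (842130 - 618644348771/77850706)*(-8807773) = (64941770695009/77850706)*(-8807773) = -571992374499691504957/77850706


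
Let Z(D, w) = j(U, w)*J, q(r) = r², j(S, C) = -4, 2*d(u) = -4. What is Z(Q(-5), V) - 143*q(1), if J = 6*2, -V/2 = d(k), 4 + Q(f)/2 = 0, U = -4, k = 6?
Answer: -191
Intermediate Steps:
d(u) = -2 (d(u) = (½)*(-4) = -2)
Q(f) = -8 (Q(f) = -8 + 2*0 = -8 + 0 = -8)
V = 4 (V = -2*(-2) = 4)
J = 12
Z(D, w) = -48 (Z(D, w) = -4*12 = -48)
Z(Q(-5), V) - 143*q(1) = -48 - 143*1² = -48 - 143*1 = -48 - 143 = -191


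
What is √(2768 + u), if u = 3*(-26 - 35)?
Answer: √2585 ≈ 50.843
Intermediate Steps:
u = -183 (u = 3*(-61) = -183)
√(2768 + u) = √(2768 - 183) = √2585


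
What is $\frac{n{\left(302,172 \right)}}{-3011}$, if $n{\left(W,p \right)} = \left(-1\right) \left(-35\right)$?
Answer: $- \frac{35}{3011} \approx -0.011624$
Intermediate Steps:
$n{\left(W,p \right)} = 35$
$\frac{n{\left(302,172 \right)}}{-3011} = \frac{35}{-3011} = 35 \left(- \frac{1}{3011}\right) = - \frac{35}{3011}$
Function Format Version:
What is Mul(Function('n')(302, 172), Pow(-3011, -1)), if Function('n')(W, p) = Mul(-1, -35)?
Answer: Rational(-35, 3011) ≈ -0.011624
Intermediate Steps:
Function('n')(W, p) = 35
Mul(Function('n')(302, 172), Pow(-3011, -1)) = Mul(35, Pow(-3011, -1)) = Mul(35, Rational(-1, 3011)) = Rational(-35, 3011)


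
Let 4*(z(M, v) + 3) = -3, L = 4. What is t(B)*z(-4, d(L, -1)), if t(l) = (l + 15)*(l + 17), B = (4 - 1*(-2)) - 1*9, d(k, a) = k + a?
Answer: -630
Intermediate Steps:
d(k, a) = a + k
z(M, v) = -15/4 (z(M, v) = -3 + (¼)*(-3) = -3 - ¾ = -15/4)
B = -3 (B = (4 + 2) - 9 = 6 - 9 = -3)
t(l) = (15 + l)*(17 + l)
t(B)*z(-4, d(L, -1)) = (255 + (-3)² + 32*(-3))*(-15/4) = (255 + 9 - 96)*(-15/4) = 168*(-15/4) = -630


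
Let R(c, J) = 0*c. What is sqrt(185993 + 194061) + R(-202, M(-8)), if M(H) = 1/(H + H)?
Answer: sqrt(380054) ≈ 616.49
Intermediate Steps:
M(H) = 1/(2*H)
R(c, J) = 0
sqrt(185993 + 194061) + R(-202, M(-8)) = sqrt(185993 + 194061) + 0 = sqrt(380054) + 0 = sqrt(380054)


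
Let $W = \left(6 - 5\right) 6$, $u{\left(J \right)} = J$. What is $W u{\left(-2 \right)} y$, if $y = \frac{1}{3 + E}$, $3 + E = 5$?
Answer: $- \frac{12}{5} \approx -2.4$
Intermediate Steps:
$E = 2$ ($E = -3 + 5 = 2$)
$W = 6$ ($W = 1 \cdot 6 = 6$)
$y = \frac{1}{5}$ ($y = \frac{1}{3 + 2} = \frac{1}{5} \approx 0.2$)
$W u{\left(-2 \right)} y = 6 \left(-2\right) \frac{1}{5} = \left(-12\right) \frac{1}{5} = - \frac{12}{5}$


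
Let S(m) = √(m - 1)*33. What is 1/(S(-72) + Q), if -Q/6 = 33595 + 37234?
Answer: -12878/5472817581 - I*√73/5472817581 ≈ -2.3531e-6 - 1.5612e-9*I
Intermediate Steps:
S(m) = 33*√(-1 + m) (S(m) = √(-1 + m)*33 = 33*√(-1 + m))
Q = -424974 (Q = -6*(33595 + 37234) = -6*70829 = -424974)
1/(S(-72) + Q) = 1/(33*√(-1 - 72) - 424974) = 1/(33*√(-73) - 424974) = 1/(33*(I*√73) - 424974) = 1/(33*I*√73 - 424974) = 1/(-424974 + 33*I*√73)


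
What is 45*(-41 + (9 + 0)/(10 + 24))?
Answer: -62325/34 ≈ -1833.1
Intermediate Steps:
45*(-41 + (9 + 0)/(10 + 24)) = 45*(-41 + 9/34) = 45*(-1385/34) = -62325/34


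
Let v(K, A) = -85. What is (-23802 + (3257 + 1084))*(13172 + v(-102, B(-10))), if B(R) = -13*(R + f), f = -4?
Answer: -254686107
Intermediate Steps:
B(R) = 52 - 13*R (B(R) = -13*(R - 4) = -13*(-4 + R) = 52 - 13*R)
(-23802 + (3257 + 1084))*(13172 + v(-102, B(-10))) = (-23802 + (3257 + 1084))*(13172 - 85) = (-23802 + 4341)*13087 = -19461*13087 = -254686107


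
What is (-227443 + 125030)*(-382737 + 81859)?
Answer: 30813818614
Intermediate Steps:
(-227443 + 125030)*(-382737 + 81859) = -102413*(-300878) = 30813818614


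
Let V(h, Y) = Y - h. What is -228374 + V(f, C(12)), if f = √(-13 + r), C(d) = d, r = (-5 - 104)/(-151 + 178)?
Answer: -228362 - 2*I*√345/9 ≈ -2.2836e+5 - 4.1276*I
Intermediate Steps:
r = -109/27 ≈ -4.0370
f = 2*I*√345/9 (f = √(-13 - 109/27) = √(-460/27) = 2*I*√345/9 ≈ 4.1276*I)
-228374 + V(f, C(12)) = -228374 + (12 - 2*I*√345/9) = -228362 - 2*I*√345/9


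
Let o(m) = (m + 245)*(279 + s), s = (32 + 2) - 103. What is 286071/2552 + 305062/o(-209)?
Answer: 367651873/2411640 ≈ 152.45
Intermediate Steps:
s = -69 (s = 34 - 103 = -69)
o(m) = 51450 + 210*m (o(m) = (m + 245)*(279 - 69) = (245 + m)*210 = 51450 + 210*m)
286071/2552 + 305062/o(-209) = 286071/2552 + 305062/(51450 + 210*(-209)) = 286071*(1/2552) + 305062/(51450 - 43890) = 286071/2552 + 305062/7560 = 286071/2552 + 305062*(1/7560) = 286071/2552 + 152531/3780 = 367651873/2411640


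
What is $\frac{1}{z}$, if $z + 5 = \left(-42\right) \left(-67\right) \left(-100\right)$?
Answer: $- \frac{1}{281405} \approx -3.5536 \cdot 10^{-6}$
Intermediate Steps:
$z = -281405$ ($z = -5 + \left(-42\right) \left(-67\right) \left(-100\right) = -5 + 2814 \left(-100\right) = -5 - 281400 = -281405$)
$\frac{1}{z} = \frac{1}{-281405} = - \frac{1}{281405}$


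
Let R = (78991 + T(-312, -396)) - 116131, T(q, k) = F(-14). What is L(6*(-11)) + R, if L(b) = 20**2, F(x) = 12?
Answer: -36728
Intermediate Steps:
T(q, k) = 12
L(b) = 400
R = -37128 (R = (78991 + 12) - 116131 = 79003 - 116131 = -37128)
L(6*(-11)) + R = 400 - 37128 = -36728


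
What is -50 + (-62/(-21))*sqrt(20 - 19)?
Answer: -988/21 ≈ -47.048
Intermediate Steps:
-50 + (-62/(-21))*sqrt(20 - 19) = -50 + (-62*(-1/21))*sqrt(1) = -50 + (62/21)*1 = -50 + 62/21 = -988/21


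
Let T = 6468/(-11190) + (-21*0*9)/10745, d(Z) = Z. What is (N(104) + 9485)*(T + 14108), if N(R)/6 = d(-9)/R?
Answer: 6488038251003/48490 ≈ 1.3380e+8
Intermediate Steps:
N(R) = -54/R (N(R) = 6*(-9/R) = -54/R)
T = -1078/1865 (T = 6468*(-1/11190) + (0*9)*(1/10745) = -1078/1865 + 0*(1/10745) = -1078/1865 + 0 = -1078/1865 ≈ -0.57802)
(N(104) + 9485)*(T + 14108) = (-54/104 + 9485)*(-1078/1865 + 14108) = (-54*1/104 + 9485)*(26310342/1865) = (-27/52 + 9485)*(26310342/1865) = (493193/52)*(26310342/1865) = 6488038251003/48490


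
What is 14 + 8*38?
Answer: 318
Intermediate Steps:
14 + 8*38 = 14 + 304 = 318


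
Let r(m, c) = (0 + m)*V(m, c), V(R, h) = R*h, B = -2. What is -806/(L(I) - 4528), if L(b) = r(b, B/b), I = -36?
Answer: 403/2228 ≈ 0.18088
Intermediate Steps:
r(m, c) = c*m² (r(m, c) = (0 + m)*(m*c) = m*(c*m) = c*m²)
L(b) = -2*b (L(b) = (-2/b)*b² = -2*b)
-806/(L(I) - 4528) = -806/(-2*(-36) - 4528) = -806/(72 - 4528) = -806/(-4456) = -806*(-1/4456) = 403/2228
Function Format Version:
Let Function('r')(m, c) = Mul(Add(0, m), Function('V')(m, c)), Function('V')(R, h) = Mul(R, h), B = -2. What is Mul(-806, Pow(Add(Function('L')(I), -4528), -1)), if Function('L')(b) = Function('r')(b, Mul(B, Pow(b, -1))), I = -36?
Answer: Rational(403, 2228) ≈ 0.18088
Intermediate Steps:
Function('r')(m, c) = Mul(c, Pow(m, 2)) (Function('r')(m, c) = Mul(Add(0, m), Mul(m, c)) = Mul(m, Mul(c, m)) = Mul(c, Pow(m, 2)))
Function('L')(b) = Mul(-2, b) (Function('L')(b) = Mul(Mul(-2, Pow(b, -1)), Pow(b, 2)) = Mul(-2, b))
Mul(-806, Pow(Add(Function('L')(I), -4528), -1)) = Mul(-806, Pow(Add(Mul(-2, -36), -4528), -1)) = Mul(-806, Pow(Add(72, -4528), -1)) = Mul(-806, Pow(-4456, -1)) = Mul(-806, Rational(-1, 4456)) = Rational(403, 2228)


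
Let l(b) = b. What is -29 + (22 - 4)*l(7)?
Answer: 97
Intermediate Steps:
-29 + (22 - 4)*l(7) = -29 + (22 - 4)*7 = -29 + 18*7 = -29 + 126 = 97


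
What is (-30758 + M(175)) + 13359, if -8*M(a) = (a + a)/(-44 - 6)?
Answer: -139185/8 ≈ -17398.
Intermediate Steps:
M(a) = a/200 (M(a) = -(a + a)/(8*(-44 - 6)) = -2*a/(8*(-50)) = -2*a*(-1)/(8*50) = -(-1)*a/200 = a/200)
(-30758 + M(175)) + 13359 = (-30758 + (1/200)*175) + 13359 = (-30758 + 7/8) + 13359 = -246057/8 + 13359 = -139185/8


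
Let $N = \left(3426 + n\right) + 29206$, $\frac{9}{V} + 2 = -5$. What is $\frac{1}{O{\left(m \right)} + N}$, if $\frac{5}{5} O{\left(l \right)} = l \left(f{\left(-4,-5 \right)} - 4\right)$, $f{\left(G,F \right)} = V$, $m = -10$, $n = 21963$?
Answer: $\frac{7}{382535} \approx 1.8299 \cdot 10^{-5}$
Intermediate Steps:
$V = - \frac{9}{7}$ ($V = \frac{9}{-2 - 5} = \frac{9}{-7} = 9 \left(- \frac{1}{7}\right) = - \frac{9}{7} \approx -1.2857$)
$f{\left(G,F \right)} = - \frac{9}{7}$
$O{\left(l \right)} = - \frac{37 l}{7}$ ($O{\left(l \right)} = l \left(- \frac{9}{7} - 4\right) = l \left(- \frac{37}{7}\right) = - \frac{37 l}{7}$)
$N = 54595$ ($N = \left(3426 + 21963\right) + 29206 = 25389 + 29206 = 54595$)
$\frac{1}{O{\left(m \right)} + N} = \frac{1}{\left(- \frac{37}{7}\right) \left(-10\right) + 54595} = \frac{1}{\frac{370}{7} + 54595} = \frac{1}{\frac{382535}{7}} = \frac{7}{382535}$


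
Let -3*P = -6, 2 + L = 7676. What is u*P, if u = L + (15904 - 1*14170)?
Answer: 18816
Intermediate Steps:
L = 7674 (L = -2 + 7676 = 7674)
u = 9408 (u = 7674 + (15904 - 1*14170) = 7674 + (15904 - 14170) = 7674 + 1734 = 9408)
P = 2 (P = -1/3*(-6) = 2)
u*P = 9408*2 = 18816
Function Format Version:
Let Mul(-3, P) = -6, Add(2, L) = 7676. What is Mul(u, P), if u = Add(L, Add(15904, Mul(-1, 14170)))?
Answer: 18816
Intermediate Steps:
L = 7674 (L = Add(-2, 7676) = 7674)
u = 9408 (u = Add(7674, Add(15904, Mul(-1, 14170))) = Add(7674, Add(15904, -14170)) = Add(7674, 1734) = 9408)
P = 2 (P = Mul(Rational(-1, 3), -6) = 2)
Mul(u, P) = Mul(9408, 2) = 18816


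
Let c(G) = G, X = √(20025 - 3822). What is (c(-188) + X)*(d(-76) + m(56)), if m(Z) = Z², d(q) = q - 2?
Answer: -574904 + 3058*√16203 ≈ -1.8565e+5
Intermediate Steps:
X = √16203 ≈ 127.29
d(q) = -2 + q
(c(-188) + X)*(d(-76) + m(56)) = (-188 + √16203)*((-2 - 76) + 56²) = (-188 + √16203)*(-78 + 3136) = (-188 + √16203)*3058 = -574904 + 3058*√16203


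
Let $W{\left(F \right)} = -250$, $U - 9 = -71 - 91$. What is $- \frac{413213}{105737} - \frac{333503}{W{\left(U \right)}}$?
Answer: $\frac{35160303461}{26434250} \approx 1330.1$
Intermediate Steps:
$U = -153$ ($U = 9 - 162 = -153$)
$- \frac{413213}{105737} - \frac{333503}{W{\left(U \right)}} = - \frac{413213}{105737} - \frac{333503}{-250} = \left(-413213\right) \frac{1}{105737} - - \frac{333503}{250} = - \frac{413213}{105737} + \frac{333503}{250} = \frac{35160303461}{26434250}$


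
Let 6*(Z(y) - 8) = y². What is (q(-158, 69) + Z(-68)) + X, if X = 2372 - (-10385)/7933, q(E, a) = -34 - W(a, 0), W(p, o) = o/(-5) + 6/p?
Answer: 1706660617/547377 ≈ 3117.9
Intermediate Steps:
W(p, o) = 6/p - o/5 (W(p, o) = o*(-⅕) + 6/p = -o/5 + 6/p = 6/p - o/5)
q(E, a) = -34 - 6/a (q(E, a) = -34 - (6/a - ⅕*0) = -34 - (6/a + 0) = -34 - 6/a)
Z(y) = 8 + y²/6
X = 18827461/7933 (X = 2372 - (-10385)/7933 = 2372 - 1*(-10385/7933) = 2372 + 10385/7933 = 18827461/7933 ≈ 2373.3)
(q(-158, 69) + Z(-68)) + X = ((-34 - 6/69) + (8 + (⅙)*(-68)²)) + 18827461/7933 = ((-34 - 6*1/69) + (8 + (⅙)*4624)) + 18827461/7933 = ((-34 - 2/23) + (8 + 2312/3)) + 18827461/7933 = (-784/23 + 2336/3) + 18827461/7933 = 51376/69 + 18827461/7933 = 1706660617/547377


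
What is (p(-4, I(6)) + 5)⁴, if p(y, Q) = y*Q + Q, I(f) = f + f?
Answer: 923521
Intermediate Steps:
I(f) = 2*f
p(y, Q) = Q + Q*y (p(y, Q) = Q*y + Q = Q + Q*y)
(p(-4, I(6)) + 5)⁴ = ((2*6)*(1 - 4) + 5)⁴ = (12*(-3) + 5)⁴ = (-36 + 5)⁴ = (-31)⁴ = 923521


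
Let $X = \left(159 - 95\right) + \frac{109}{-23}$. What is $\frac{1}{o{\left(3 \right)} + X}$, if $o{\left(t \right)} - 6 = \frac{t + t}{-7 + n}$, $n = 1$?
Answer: $\frac{23}{1478} \approx 0.015562$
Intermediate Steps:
$o{\left(t \right)} = 6 - \frac{t}{3}$ ($o{\left(t \right)} = 6 + \frac{t + t}{-7 + 1} = 6 + \frac{2 t}{-6} = 6 + 2 t \left(- \frac{1}{6}\right) = 6 - \frac{t}{3}$)
$X = \frac{1363}{23}$ ($X = 64 + 109 \left(- \frac{1}{23}\right) = 64 - \frac{109}{23} = \frac{1363}{23} \approx 59.261$)
$\frac{1}{o{\left(3 \right)} + X} = \frac{1}{\left(6 - 1\right) + \frac{1363}{23}} = \frac{1}{5 + \frac{1363}{23}} = \frac{1}{\frac{1478}{23}} = \frac{23}{1478}$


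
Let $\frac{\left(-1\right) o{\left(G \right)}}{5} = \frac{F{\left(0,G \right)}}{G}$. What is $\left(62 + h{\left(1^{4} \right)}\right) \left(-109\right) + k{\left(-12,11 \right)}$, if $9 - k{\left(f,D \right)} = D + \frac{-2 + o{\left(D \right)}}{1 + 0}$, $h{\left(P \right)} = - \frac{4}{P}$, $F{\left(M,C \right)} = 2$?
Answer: $- \frac{69532}{11} \approx -6321.1$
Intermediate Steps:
$o{\left(G \right)} = - \frac{10}{G}$ ($o{\left(G \right)} = - 5 \frac{2}{G} = - \frac{10}{G}$)
$k{\left(f,D \right)} = 11 - D + \frac{10}{D}$ ($k{\left(f,D \right)} = 9 - \left(D + \frac{-2 - \frac{10}{D}}{1 + 0}\right) = 9 - \left(D + \frac{-2 - \frac{10}{D}}{1}\right) = 9 - \left(D + \left(-2 - \frac{10}{D}\right) 1\right) = 9 - \left(D - \left(2 + \frac{10}{D}\right)\right) = 9 - \left(-2 + D - \frac{10}{D}\right) = 9 + \left(2 - D + \frac{10}{D}\right) = 11 - D + \frac{10}{D}$)
$\left(62 + h{\left(1^{4} \right)}\right) \left(-109\right) + k{\left(-12,11 \right)} = \left(62 - \frac{4}{1^{4}}\right) \left(-109\right) + \left(11 - 11 + \frac{10}{11}\right) = \left(62 - \frac{4}{1}\right) \left(-109\right) + \left(11 - 11 + 10 \cdot \frac{1}{11}\right) = \left(62 - 4\right) \left(-109\right) + \left(11 - 11 + \frac{10}{11}\right) = \left(62 - 4\right) \left(-109\right) + \frac{10}{11} = 58 \left(-109\right) + \frac{10}{11} = -6322 + \frac{10}{11} = - \frac{69532}{11}$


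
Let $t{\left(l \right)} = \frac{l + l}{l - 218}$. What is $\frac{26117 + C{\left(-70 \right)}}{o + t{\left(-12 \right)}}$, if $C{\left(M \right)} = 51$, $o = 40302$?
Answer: $\frac{1504660}{2317371} \approx 0.6493$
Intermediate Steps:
$t{\left(l \right)} = \frac{2 l}{-218 + l}$
$\frac{26117 + C{\left(-70 \right)}}{o + t{\left(-12 \right)}} = \frac{26117 + 51}{40302 + 2 \left(-12\right) \frac{1}{-218 - 12}} = \frac{26168}{40302 + 2 \left(-12\right) \frac{1}{-230}} = \frac{26168}{40302 + 2 \left(-12\right) \left(- \frac{1}{230}\right)} = \frac{26168}{40302 + \frac{12}{115}} = \frac{26168}{\frac{4634742}{115}} = 26168 \cdot \frac{115}{4634742} = \frac{1504660}{2317371}$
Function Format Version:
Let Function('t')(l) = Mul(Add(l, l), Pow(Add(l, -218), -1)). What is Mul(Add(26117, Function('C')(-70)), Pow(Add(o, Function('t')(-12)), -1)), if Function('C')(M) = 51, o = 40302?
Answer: Rational(1504660, 2317371) ≈ 0.64930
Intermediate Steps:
Function('t')(l) = Mul(2, l, Pow(Add(-218, l), -1)) (Function('t')(l) = Mul(Mul(2, l), Pow(Add(-218, l), -1)) = Mul(2, l, Pow(Add(-218, l), -1)))
Mul(Add(26117, Function('C')(-70)), Pow(Add(o, Function('t')(-12)), -1)) = Mul(Add(26117, 51), Pow(Add(40302, Mul(2, -12, Pow(Add(-218, -12), -1))), -1)) = Mul(26168, Pow(Add(40302, Mul(2, -12, Pow(-230, -1))), -1)) = Mul(26168, Pow(Add(40302, Mul(2, -12, Rational(-1, 230))), -1)) = Mul(26168, Pow(Add(40302, Rational(12, 115)), -1)) = Mul(26168, Pow(Rational(4634742, 115), -1)) = Mul(26168, Rational(115, 4634742)) = Rational(1504660, 2317371)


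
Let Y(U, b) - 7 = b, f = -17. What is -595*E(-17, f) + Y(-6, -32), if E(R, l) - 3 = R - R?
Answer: -1810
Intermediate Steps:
Y(U, b) = 7 + b
E(R, l) = 3 (E(R, l) = 3 + (R - R) = 3 + 0 = 3)
-595*E(-17, f) + Y(-6, -32) = -595*3 + (7 - 32) = -1785 - 25 = -1810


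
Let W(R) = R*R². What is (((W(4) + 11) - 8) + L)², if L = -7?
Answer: 3600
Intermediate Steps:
W(R) = R³
(((W(4) + 11) - 8) + L)² = (((4³ + 11) - 8) - 7)² = (((64 + 11) - 8) - 7)² = ((75 - 8) - 7)² = (67 - 7)² = 60² = 3600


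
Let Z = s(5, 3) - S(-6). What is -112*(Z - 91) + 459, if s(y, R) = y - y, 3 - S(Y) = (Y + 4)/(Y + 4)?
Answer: 10875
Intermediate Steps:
S(Y) = 2 (S(Y) = 3 - (Y + 4)/(Y + 4) = 3 - (4 + Y)/(4 + Y) = 3 - 1*1 = 3 - 1 = 2)
s(y, R) = 0
Z = -2 (Z = 0 - 1*2 = 0 - 2 = -2)
-112*(Z - 91) + 459 = -112*(-2 - 91) + 459 = -112*(-93) + 459 = 10416 + 459 = 10875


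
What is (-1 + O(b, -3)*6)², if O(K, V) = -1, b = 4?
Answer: 49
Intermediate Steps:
(-1 + O(b, -3)*6)² = (-1 - 1*6)² = (-1 - 6)² = (-7)² = 49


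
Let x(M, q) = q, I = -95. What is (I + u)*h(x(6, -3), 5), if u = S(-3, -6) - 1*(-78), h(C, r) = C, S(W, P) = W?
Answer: 60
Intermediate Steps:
u = 75 (u = -3 - 1*(-78) = -3 + 78 = 75)
(I + u)*h(x(6, -3), 5) = (-95 + 75)*(-3) = -20*(-3) = 60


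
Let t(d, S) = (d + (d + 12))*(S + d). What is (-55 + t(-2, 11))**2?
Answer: 289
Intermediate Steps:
t(d, S) = (12 + 2*d)*(S + d) (t(d, S) = (d + (12 + d))*(S + d) = (12 + 2*d)*(S + d))
(-55 + t(-2, 11))**2 = (-55 + (2*(-2)**2 + 12*11 + 12*(-2) + 2*11*(-2)))**2 = (-55 + (2*4 + 132 - 24 - 44))**2 = (-55 + (8 + 132 - 24 - 44))**2 = (-55 + 72)**2 = 17**2 = 289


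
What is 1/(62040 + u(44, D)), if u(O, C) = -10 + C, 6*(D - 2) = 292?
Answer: 3/186242 ≈ 1.6108e-5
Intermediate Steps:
D = 152/3 (D = 2 + (⅙)*292 = 2 + 146/3 = 152/3 ≈ 50.667)
1/(62040 + u(44, D)) = 1/(62040 + (-10 + 152/3)) = 1/(62040 + 122/3) = 1/(186242/3) = 3/186242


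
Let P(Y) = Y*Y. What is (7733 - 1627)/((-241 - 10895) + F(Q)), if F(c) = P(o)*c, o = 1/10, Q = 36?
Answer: -2150/3921 ≈ -0.54833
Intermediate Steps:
o = 1/10 ≈ 0.10000
P(Y) = Y**2
F(c) = c/100 (F(c) = (1/10)**2*c = c/100)
(7733 - 1627)/((-241 - 10895) + F(Q)) = (7733 - 1627)/((-241 - 10895) + (1/100)*36) = 6106/(-11136 + 9/25) = 6106/(-278391/25) = 6106*(-25/278391) = -2150/3921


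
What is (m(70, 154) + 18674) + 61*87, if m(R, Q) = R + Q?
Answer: 24205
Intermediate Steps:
m(R, Q) = Q + R
(m(70, 154) + 18674) + 61*87 = ((154 + 70) + 18674) + 61*87 = (224 + 18674) + 5307 = 18898 + 5307 = 24205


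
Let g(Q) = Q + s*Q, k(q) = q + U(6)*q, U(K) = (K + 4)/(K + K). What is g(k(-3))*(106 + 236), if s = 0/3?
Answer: -1881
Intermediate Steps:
U(K) = (4 + K)/(2*K) (U(K) = (4 + K)/((2*K)) = (4 + K)*(1/(2*K)) = (4 + K)/(2*K))
s = 0 (s = 0*(1/3) = 0)
k(q) = 11*q/6 (k(q) = q + ((1/2)*(4 + 6)/6)*q = q + ((1/2)*(1/6)*10)*q = q + 5*q/6 = 11*q/6)
g(Q) = Q (g(Q) = Q + 0*Q = Q + 0 = Q)
g(k(-3))*(106 + 236) = ((11/6)*(-3))*(106 + 236) = -11/2*342 = -1881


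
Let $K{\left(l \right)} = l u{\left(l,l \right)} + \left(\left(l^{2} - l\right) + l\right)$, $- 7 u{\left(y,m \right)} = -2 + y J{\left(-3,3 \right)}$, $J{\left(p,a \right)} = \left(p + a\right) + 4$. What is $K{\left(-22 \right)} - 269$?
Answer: $- \frac{475}{7} \approx -67.857$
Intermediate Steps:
$J{\left(p,a \right)} = 4 + a + p$ ($J{\left(p,a \right)} = \left(a + p\right) + 4 = 4 + a + p$)
$u{\left(y,m \right)} = \frac{2}{7} - \frac{4 y}{7}$ ($u{\left(y,m \right)} = - \frac{-2 + y \left(4 + 3 - 3\right)}{7} = - \frac{-2 + y 4}{7} = - \frac{-2 + 4 y}{7} = \frac{2}{7} - \frac{4 y}{7}$)
$K{\left(l \right)} = l^{2} + l \left(\frac{2}{7} - \frac{4 l}{7}\right)$ ($K{\left(l \right)} = l \left(\frac{2}{7} - \frac{4 l}{7}\right) + \left(\left(l^{2} - l\right) + l\right) = l \left(\frac{2}{7} - \frac{4 l}{7}\right) + l^{2} = l^{2} + l \left(\frac{2}{7} - \frac{4 l}{7}\right)$)
$K{\left(-22 \right)} - 269 = \frac{1}{7} \left(-22\right) \left(2 + 3 \left(-22\right)\right) - 269 = \frac{1}{7} \left(-22\right) \left(2 - 66\right) - 269 = \frac{1}{7} \left(-22\right) \left(-64\right) - 269 = \frac{1408}{7} - 269 = - \frac{475}{7}$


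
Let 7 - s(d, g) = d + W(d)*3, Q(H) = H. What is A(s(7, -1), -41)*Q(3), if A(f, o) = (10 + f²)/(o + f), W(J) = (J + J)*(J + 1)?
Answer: -338718/377 ≈ -898.46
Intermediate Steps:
W(J) = 2*J*(1 + J) (W(J) = (2*J)*(1 + J) = 2*J*(1 + J))
s(d, g) = 7 - d - 6*d*(1 + d) (s(d, g) = 7 - (d + (2*d*(1 + d))*3) = 7 - (d + 6*d*(1 + d)) = 7 + (-d - 6*d*(1 + d)) = 7 - d - 6*d*(1 + d))
A(f, o) = (10 + f²)/(f + o)
A(s(7, -1), -41)*Q(3) = ((10 + (7 - 1*7 - 6*7*(1 + 7))²)/((7 - 1*7 - 6*7*(1 + 7)) - 41))*3 = ((10 + (7 - 7 - 6*7*8)²)/((7 - 7 - 6*7*8) - 41))*3 = ((10 + (7 - 7 - 336)²)/((7 - 7 - 336) - 41))*3 = ((10 + (-336)²)/(-336 - 41))*3 = ((10 + 112896)/(-377))*3 = -1/377*112906*3 = -112906/377*3 = -338718/377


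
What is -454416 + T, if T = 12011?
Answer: -442405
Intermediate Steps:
-454416 + T = -454416 + 12011 = -442405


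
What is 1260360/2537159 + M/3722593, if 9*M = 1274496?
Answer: 15153288272728/28334430999861 ≈ 0.53480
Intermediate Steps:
M = 424832/3 (M = (⅑)*1274496 = 424832/3 ≈ 1.4161e+5)
1260360/2537159 + M/3722593 = 1260360/2537159 + (424832/3)/3722593 = 1260360*(1/2537159) + (424832/3)*(1/3722593) = 1260360/2537159 + 424832/11167779 = 15153288272728/28334430999861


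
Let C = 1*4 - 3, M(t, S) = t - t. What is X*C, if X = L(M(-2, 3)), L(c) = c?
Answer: 0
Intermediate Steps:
M(t, S) = 0
C = 1 (C = 4 - 3 = 1)
X = 0
X*C = 0*1 = 0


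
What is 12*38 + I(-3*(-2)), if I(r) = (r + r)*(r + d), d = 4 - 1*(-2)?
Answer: 600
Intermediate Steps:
d = 6 (d = 4 + 2 = 6)
I(r) = 2*r*(6 + r) (I(r) = (r + r)*(r + 6) = (2*r)*(6 + r) = 2*r*(6 + r))
12*38 + I(-3*(-2)) = 12*38 + 2*(-3*(-2))*(6 - 3*(-2)) = 456 + 2*6*(6 + 6) = 456 + 2*6*12 = 456 + 144 = 600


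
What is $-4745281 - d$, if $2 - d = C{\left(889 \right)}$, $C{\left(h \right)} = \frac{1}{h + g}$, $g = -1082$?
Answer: $- \frac{915839620}{193} \approx -4.7453 \cdot 10^{6}$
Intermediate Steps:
$C{\left(h \right)} = \frac{1}{-1082 + h}$ ($C{\left(h \right)} = \frac{1}{h - 1082} = \frac{1}{-1082 + h}$)
$d = \frac{387}{193}$ ($d = 2 - \frac{1}{-1082 + 889} = 2 - \frac{1}{-193} = 2 - - \frac{1}{193} = 2 + \frac{1}{193} = \frac{387}{193} \approx 2.0052$)
$-4745281 - d = -4745281 - \frac{387}{193} = - \frac{915839620}{193}$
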